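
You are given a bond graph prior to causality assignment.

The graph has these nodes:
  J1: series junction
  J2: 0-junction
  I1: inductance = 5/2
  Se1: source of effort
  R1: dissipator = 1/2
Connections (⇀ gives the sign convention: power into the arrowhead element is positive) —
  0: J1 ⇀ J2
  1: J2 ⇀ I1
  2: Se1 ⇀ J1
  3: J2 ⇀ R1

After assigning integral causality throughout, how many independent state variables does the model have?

1  (I1 all integral)

bond 2 stroke at J1  (Se1 (Se) sets effort on bond)
bond 0 stroke at J2  (only one flow-in slot at J1)
bond 1 stroke at I1  (common-e at J2 fixed by 0)
bond 3 stroke at R1  (J2 effort already set via bond 0)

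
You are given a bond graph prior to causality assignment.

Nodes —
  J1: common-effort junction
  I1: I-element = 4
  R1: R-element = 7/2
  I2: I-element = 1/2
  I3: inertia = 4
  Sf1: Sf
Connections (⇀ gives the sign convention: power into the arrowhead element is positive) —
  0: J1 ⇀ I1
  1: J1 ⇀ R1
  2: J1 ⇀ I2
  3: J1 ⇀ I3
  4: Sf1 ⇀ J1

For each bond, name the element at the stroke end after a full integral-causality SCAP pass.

β4 |Sf1  (Sf1 (Sf) sets flow on bond)
β0 |I1  (prefer integral on I1)
β2 |I2  (prefer integral on I2)
β3 |I3  (I3 integral (f out))
β1 |J1  (only one effort-in slot at J1)

b0 stroke at I1
b1 stroke at J1
b2 stroke at I2
b3 stroke at I3
b4 stroke at Sf1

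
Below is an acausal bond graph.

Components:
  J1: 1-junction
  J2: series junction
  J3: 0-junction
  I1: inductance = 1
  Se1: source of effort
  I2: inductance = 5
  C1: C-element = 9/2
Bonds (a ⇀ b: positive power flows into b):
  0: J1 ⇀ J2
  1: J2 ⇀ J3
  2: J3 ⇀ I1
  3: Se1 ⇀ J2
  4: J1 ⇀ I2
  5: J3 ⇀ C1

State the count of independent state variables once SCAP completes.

b3 stroke→J2  (Se1: effort source, stroke at far end)
b2 stroke→I1  (prefer integral on I1)
b4 stroke→I2  (prefer integral on I2)
b0 stroke→J1  (J1: bond 4 brought flow, rest push out)
b1 stroke→J2  (common-f at J2 fixed by 0)
b5 stroke→J3  (J3: last free bond brings effort in)

3  (C1, I1, I2 all integral)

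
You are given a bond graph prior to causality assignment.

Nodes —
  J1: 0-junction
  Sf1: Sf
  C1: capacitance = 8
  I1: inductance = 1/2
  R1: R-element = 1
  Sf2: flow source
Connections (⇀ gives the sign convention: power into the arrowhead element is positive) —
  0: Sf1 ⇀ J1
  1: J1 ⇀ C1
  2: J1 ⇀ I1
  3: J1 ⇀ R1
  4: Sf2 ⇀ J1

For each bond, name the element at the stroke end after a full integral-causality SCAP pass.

bond 0 |Sf1
bond 1 |J1
bond 2 |I1
bond 3 |R1
bond 4 |Sf2

b0 |Sf1  (source Sf1 imposes f)
b4 |Sf2  (Sf2 fixes flow; stroke at Sf2)
b1 |J1  (prefer integral on C1)
b2 |I1  (J1 effort already set via bond 1)
b3 |R1  (J1: bond 1 brought effort, rest push out)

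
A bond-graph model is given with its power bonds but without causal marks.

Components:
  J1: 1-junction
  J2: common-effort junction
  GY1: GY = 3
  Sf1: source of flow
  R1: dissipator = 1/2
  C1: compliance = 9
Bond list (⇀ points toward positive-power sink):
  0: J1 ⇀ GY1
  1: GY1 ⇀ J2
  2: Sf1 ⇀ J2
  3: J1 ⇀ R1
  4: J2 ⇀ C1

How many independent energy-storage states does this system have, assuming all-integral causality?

1  (C1 all integral)

#2 →Sf1  (Sf1 (Sf) sets flow on bond)
#4 →J2  (C1 outputs effort q/C1)
#1 →GY1  (common-e at J2 fixed by 4)
#0 →GY1  (through GY1, causality inverts; strokes same side of GY1)
#3 →J1  (J1 flow already set via bond 0)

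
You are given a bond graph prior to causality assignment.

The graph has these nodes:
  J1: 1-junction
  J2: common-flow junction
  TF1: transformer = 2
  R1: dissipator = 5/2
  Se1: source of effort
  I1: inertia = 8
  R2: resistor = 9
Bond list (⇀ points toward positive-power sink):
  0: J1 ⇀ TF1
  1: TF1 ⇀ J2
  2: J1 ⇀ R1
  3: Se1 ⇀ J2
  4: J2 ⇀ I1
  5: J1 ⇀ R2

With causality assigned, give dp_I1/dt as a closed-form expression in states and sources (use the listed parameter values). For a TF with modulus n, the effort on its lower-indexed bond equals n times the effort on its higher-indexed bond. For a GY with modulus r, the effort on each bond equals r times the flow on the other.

β3 |J2  (Se1: effort source, stroke at far end)
β4 |I1  (prefer integral on I1)
β1 |J2  (1-jn J2 has f-setter on 4)
β0 |TF1  (through TF1, causality passes straight; one stroke at TF1)
β2 |J1  (J1: bond 0 brought flow, rest push out)
β5 |J1  (common-f at J1 fixed by 0)

dp_I1/dt = E_Se1 - 23*p_I1/64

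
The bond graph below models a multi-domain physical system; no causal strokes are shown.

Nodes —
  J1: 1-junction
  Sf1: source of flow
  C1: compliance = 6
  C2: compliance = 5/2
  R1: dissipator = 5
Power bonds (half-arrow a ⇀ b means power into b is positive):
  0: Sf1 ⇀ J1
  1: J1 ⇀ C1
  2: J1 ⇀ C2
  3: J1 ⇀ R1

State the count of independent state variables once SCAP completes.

bond 0 |Sf1  (Sf1 (Sf) sets flow on bond)
bond 1 |J1  (common-f at J1 fixed by 0)
bond 2 |J1  (J1 flow already set via bond 0)
bond 3 |J1  (J1 flow already set via bond 0)

2  (C1, C2 all integral)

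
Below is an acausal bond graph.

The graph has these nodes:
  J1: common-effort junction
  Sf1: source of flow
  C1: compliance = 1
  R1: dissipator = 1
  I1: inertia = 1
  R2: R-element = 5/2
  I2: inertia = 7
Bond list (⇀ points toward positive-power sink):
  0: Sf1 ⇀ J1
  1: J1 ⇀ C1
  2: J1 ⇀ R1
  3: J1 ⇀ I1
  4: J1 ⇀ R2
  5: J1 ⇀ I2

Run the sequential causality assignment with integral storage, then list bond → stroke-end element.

#0 |Sf1  (Sf1 fixes flow; stroke at Sf1)
#1 |J1  (prefer integral on C1)
#2 |R1  (common-e at J1 fixed by 1)
#3 |I1  (0-jn J1 has e-setter on 1)
#4 |R2  (common-e at J1 fixed by 1)
#5 |I2  (J1: bond 1 brought effort, rest push out)

β0 →Sf1
β1 →J1
β2 →R1
β3 →I1
β4 →R2
β5 →I2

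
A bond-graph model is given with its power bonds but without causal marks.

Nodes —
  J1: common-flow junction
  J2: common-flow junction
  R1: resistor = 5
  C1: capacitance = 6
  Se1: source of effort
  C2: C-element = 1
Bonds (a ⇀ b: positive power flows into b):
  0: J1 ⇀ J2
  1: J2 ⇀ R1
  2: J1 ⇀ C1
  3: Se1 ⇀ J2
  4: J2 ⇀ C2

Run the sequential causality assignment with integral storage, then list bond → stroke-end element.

bond 3 stroke→J2  (Se1 fixes effort; stroke away)
bond 2 stroke→J1  (C1 integral (e out))
bond 0 stroke→J2  (only one flow-in slot at J1)
bond 4 stroke→J2  (prefer integral on C2)
bond 1 stroke→R1  (closing 1-jn rule on J2)

bond 0 |J2
bond 1 |R1
bond 2 |J1
bond 3 |J2
bond 4 |J2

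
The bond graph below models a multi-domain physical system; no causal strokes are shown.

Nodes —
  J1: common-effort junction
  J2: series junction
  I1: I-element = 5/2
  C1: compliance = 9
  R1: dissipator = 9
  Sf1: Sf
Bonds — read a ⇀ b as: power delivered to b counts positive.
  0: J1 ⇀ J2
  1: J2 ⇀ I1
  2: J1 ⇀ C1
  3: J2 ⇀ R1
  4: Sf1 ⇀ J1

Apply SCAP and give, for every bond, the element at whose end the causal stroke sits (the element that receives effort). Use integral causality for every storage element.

bond 4 |Sf1  (Sf1: flow source, stroke at near end)
bond 1 |I1  (prefer integral on I1)
bond 0 |J2  (1-jn J2 has f-setter on 1)
bond 3 |J2  (J2: bond 1 brought flow, rest push out)
bond 2 |J1  (J1 needs exactly one e-in)

bond 0 →J2
bond 1 →I1
bond 2 →J1
bond 3 →J2
bond 4 →Sf1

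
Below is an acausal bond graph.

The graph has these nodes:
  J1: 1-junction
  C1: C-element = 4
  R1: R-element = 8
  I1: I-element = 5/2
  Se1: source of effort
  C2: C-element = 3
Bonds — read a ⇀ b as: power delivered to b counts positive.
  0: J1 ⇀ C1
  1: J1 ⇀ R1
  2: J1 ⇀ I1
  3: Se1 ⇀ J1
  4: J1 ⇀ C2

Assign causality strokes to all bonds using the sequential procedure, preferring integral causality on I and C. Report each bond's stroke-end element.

#3 stroke→J1  (Se1: effort source, stroke at far end)
#0 stroke→J1  (C1 integral (e out))
#2 stroke→I1  (I1 outputs flow p/I1)
#1 stroke→J1  (J1 flow already set via bond 2)
#4 stroke→J1  (J1: bond 2 brought flow, rest push out)

β0 stroke→J1
β1 stroke→J1
β2 stroke→I1
β3 stroke→J1
β4 stroke→J1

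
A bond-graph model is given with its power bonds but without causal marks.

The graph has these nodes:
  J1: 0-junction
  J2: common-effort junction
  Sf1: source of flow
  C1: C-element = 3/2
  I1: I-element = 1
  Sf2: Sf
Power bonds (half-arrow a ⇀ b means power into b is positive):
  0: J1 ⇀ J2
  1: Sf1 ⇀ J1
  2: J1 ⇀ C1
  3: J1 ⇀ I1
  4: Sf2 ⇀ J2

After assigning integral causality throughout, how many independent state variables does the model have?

2  (C1, I1 all integral)

bond 1 |Sf1  (source Sf1 imposes f)
bond 4 |Sf2  (Sf2: flow source, stroke at near end)
bond 0 |J2  (J2 needs exactly one e-in)
bond 2 |J1  (prefer integral on C1)
bond 3 |I1  (J1 effort already set via bond 2)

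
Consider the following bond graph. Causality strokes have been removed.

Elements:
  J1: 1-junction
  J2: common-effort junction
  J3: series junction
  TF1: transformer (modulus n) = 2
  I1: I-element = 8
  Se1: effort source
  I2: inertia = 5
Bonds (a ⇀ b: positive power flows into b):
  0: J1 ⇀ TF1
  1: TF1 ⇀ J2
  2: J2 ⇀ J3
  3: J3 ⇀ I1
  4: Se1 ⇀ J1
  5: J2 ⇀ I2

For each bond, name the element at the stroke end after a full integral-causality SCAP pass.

bond 0 |TF1
bond 1 |J2
bond 2 |J3
bond 3 |I1
bond 4 |J1
bond 5 |I2

b4 →J1  (Se1 fixes effort; stroke away)
b0 →TF1  (J1 needs exactly one f-in)
b1 →J2  (TF1 one-in-one-out from 0)
b2 →J3  (J2 effort already set via bond 1)
b5 →I2  (J2 effort already set via bond 1)
b3 →I1  (J3: last free bond brings flow in)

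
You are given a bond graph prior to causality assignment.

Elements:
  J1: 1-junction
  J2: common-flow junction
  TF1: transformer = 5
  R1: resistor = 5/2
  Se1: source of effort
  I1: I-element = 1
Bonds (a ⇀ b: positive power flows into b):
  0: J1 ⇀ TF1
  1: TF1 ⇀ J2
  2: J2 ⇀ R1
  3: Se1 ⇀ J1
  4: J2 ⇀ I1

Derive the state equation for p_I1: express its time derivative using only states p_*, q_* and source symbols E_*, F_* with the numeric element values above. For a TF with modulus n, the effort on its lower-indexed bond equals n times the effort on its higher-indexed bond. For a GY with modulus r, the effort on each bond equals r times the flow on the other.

#3 |J1  (Se1 fixes effort; stroke away)
#0 |TF1  (J1 needs exactly one f-in)
#1 |J2  (through TF1, causality passes straight; one stroke at TF1)
#4 |I1  (I1 outputs flow p/I1)
#2 |J2  (J2 flow already set via bond 4)

dp_I1/dt = E_Se1/5 - 5*p_I1/2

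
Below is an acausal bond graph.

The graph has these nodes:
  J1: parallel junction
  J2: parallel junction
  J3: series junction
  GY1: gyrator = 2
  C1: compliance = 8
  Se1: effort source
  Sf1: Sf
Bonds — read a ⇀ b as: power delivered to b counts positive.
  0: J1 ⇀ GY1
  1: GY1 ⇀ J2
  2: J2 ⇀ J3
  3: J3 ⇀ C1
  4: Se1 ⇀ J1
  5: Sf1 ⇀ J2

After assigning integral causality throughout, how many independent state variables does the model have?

bond 4 stroke at J1  (Se1: effort source, stroke at far end)
bond 5 stroke at Sf1  (Sf1 fixes flow; stroke at Sf1)
bond 0 stroke at GY1  (J1 effort already set via bond 4)
bond 1 stroke at GY1  (GY GY1: same side as bond 0)
bond 2 stroke at J2  (J2 needs exactly one e-in)
bond 3 stroke at J3  (J3 flow already set via bond 2)

1  (C1 all integral)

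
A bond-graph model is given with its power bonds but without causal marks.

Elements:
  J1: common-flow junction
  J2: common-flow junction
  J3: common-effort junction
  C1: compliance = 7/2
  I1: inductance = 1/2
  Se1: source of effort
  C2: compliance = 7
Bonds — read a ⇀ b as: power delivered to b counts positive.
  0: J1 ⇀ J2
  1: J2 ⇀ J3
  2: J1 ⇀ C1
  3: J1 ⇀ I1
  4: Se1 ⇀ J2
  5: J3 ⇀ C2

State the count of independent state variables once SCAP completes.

#4 stroke→J2  (source Se1 imposes e)
#2 stroke→J1  (C1 outputs effort q/C1)
#3 stroke→I1  (I1 integral (f out))
#0 stroke→J1  (J1 flow already set via bond 3)
#1 stroke→J2  (common-f at J2 fixed by 0)
#5 stroke→J3  (only one effort-in slot at J3)

3  (C1, C2, I1 all integral)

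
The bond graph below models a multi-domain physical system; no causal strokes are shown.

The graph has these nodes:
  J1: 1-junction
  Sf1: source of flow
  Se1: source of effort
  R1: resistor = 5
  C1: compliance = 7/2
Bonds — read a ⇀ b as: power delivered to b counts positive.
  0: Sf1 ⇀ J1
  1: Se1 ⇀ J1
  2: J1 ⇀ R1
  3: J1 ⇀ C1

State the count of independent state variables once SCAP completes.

b0 stroke at Sf1  (Sf1 (Sf) sets flow on bond)
b1 stroke at J1  (Se1: effort source, stroke at far end)
b2 stroke at J1  (1-jn J1 has f-setter on 0)
b3 stroke at J1  (J1 flow already set via bond 0)

1  (C1 all integral)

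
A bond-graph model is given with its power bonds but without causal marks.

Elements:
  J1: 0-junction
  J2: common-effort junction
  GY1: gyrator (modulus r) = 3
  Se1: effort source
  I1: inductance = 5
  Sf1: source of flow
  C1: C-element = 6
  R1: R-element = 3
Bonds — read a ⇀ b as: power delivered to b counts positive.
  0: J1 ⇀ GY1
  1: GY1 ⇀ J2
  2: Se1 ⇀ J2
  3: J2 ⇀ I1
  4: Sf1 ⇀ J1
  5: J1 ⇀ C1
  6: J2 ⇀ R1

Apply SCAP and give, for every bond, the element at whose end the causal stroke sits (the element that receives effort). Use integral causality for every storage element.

β0 stroke at GY1
β1 stroke at GY1
β2 stroke at J2
β3 stroke at I1
β4 stroke at Sf1
β5 stroke at J1
β6 stroke at R1

b2 |J2  (Se1 fixes effort; stroke away)
b4 |Sf1  (Sf1 (Sf) sets flow on bond)
b1 |GY1  (0-jn J2 has e-setter on 2)
b3 |I1  (common-e at J2 fixed by 2)
b6 |R1  (J2 effort already set via bond 2)
b0 |GY1  (GY GY1: same side as bond 1)
b5 |J1  (only one effort-in slot at J1)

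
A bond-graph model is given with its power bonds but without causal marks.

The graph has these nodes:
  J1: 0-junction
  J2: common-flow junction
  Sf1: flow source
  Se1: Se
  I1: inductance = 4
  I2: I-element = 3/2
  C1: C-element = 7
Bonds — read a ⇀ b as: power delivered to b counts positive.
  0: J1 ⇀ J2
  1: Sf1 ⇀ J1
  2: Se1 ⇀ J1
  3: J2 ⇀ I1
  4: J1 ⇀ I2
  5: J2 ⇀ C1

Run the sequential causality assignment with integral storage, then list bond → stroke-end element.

b1 →Sf1  (source Sf1 imposes f)
b2 →J1  (source Se1 imposes e)
b0 →J2  (J1 effort already set via bond 2)
b4 →I2  (J1 effort already set via bond 2)
b3 →I1  (I1 integral (f out))
b5 →J2  (J2 flow already set via bond 3)

bond 0 →J2
bond 1 →Sf1
bond 2 →J1
bond 3 →I1
bond 4 →I2
bond 5 →J2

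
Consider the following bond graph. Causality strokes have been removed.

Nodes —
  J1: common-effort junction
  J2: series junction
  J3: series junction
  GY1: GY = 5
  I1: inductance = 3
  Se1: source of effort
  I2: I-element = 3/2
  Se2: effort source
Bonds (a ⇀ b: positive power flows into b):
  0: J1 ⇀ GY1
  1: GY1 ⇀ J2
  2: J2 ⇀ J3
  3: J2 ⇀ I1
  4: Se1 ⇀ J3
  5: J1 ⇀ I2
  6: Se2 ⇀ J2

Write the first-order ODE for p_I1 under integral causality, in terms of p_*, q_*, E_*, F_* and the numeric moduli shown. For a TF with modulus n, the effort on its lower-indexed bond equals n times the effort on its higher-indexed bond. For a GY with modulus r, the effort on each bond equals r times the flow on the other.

dp_I1/dt = E_Se1 + E_Se2 - 10*p_I2/3

β4 stroke at J3  (Se1 (Se) sets effort on bond)
β6 stroke at J2  (Se2: effort source, stroke at far end)
β2 stroke at J2  (J3: last free bond brings flow in)
β3 stroke at I1  (I1: I, integral causality)
β1 stroke at J2  (J2 flow already set via bond 3)
β0 stroke at J1  (through GY1, causality inverts; strokes same side of GY1)
β5 stroke at I2  (0-jn J1 has e-setter on 0)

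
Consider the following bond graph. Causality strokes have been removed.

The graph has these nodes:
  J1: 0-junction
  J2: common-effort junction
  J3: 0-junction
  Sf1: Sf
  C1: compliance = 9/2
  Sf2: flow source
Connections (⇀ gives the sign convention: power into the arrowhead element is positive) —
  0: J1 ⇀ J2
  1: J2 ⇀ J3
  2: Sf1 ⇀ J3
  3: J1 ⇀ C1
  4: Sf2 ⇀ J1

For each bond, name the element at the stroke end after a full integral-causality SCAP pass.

#0 →J2
#1 →J3
#2 →Sf1
#3 →J1
#4 →Sf2

bond 2 |Sf1  (source Sf1 imposes f)
bond 4 |Sf2  (Sf2 (Sf) sets flow on bond)
bond 1 |J3  (only one effort-in slot at J3)
bond 0 |J2  (J2 needs exactly one e-in)
bond 3 |J1  (J1 needs exactly one e-in)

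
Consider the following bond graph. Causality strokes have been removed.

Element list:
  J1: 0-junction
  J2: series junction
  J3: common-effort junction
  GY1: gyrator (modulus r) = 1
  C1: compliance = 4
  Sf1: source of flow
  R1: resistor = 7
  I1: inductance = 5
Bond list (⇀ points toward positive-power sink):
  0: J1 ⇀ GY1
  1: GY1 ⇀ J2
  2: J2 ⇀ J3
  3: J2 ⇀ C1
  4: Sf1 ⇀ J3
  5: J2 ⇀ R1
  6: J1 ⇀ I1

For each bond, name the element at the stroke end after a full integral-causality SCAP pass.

bond 0 stroke→J1
bond 1 stroke→J2
bond 2 stroke→J3
bond 3 stroke→J2
bond 4 stroke→Sf1
bond 5 stroke→J2
bond 6 stroke→I1

#4 |Sf1  (Sf1: flow source, stroke at near end)
#2 |J3  (closing 0-jn rule on J3)
#1 |J2  (J2: bond 2 brought flow, rest push out)
#3 |J2  (J2: bond 2 brought flow, rest push out)
#5 |J2  (1-jn J2 has f-setter on 2)
#0 |J1  (through GY1, causality inverts; strokes same side of GY1)
#6 |I1  (common-e at J1 fixed by 0)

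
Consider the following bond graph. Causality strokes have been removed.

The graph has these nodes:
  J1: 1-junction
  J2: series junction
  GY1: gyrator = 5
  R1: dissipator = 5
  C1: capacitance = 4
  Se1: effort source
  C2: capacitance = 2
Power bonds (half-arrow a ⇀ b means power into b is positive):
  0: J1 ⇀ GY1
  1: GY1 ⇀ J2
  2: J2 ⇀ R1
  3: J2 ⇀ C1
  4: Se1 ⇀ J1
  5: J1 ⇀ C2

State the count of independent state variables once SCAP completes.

2  (C1, C2 all integral)

β4 stroke at J1  (source Se1 imposes e)
β3 stroke at J2  (prefer integral on C1)
β5 stroke at J1  (prefer integral on C2)
β0 stroke at GY1  (only one flow-in slot at J1)
β1 stroke at GY1  (GY1: gyrator matches bond 0)
β2 stroke at J2  (1-jn J2 has f-setter on 1)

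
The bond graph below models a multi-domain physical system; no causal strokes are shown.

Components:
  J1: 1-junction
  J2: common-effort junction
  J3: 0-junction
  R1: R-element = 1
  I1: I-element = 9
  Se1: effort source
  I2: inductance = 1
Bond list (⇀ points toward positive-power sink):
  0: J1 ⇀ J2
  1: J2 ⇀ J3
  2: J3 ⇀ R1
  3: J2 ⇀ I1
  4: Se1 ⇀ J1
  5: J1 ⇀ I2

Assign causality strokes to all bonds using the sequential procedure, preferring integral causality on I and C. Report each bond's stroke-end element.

β0 stroke→J1
β1 stroke→J2
β2 stroke→J3
β3 stroke→I1
β4 stroke→J1
β5 stroke→I2

bond 4 |J1  (Se1 fixes effort; stroke away)
bond 3 |I1  (prefer integral on I1)
bond 5 |I2  (I2: I, integral causality)
bond 0 |J1  (J1: bond 5 brought flow, rest push out)
bond 1 |J2  (J2 needs exactly one e-in)
bond 2 |J3  (J3: last free bond brings effort in)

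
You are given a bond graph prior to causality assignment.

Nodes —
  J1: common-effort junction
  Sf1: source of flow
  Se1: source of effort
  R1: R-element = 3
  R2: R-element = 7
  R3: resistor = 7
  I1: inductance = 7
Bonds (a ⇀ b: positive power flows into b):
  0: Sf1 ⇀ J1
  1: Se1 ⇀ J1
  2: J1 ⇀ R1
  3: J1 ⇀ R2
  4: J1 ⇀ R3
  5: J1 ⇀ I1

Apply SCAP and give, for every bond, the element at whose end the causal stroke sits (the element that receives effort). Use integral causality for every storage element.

β0 |Sf1  (Sf1: flow source, stroke at near end)
β1 |J1  (source Se1 imposes e)
β2 |R1  (0-jn J1 has e-setter on 1)
β3 |R2  (J1 effort already set via bond 1)
β4 |R3  (J1 effort already set via bond 1)
β5 |I1  (J1: bond 1 brought effort, rest push out)

β0 stroke→Sf1
β1 stroke→J1
β2 stroke→R1
β3 stroke→R2
β4 stroke→R3
β5 stroke→I1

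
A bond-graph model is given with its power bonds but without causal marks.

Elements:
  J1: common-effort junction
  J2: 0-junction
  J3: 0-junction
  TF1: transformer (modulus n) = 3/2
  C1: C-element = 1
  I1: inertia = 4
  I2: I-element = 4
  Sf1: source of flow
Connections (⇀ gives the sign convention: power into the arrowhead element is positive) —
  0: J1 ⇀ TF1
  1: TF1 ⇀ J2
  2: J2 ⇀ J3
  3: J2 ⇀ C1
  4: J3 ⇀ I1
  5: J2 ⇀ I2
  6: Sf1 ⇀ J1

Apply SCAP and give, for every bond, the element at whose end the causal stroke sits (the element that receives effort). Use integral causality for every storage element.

b0 |J1
b1 |TF1
b2 |J3
b3 |J2
b4 |I1
b5 |I2
b6 |Sf1

b6 stroke at Sf1  (source Sf1 imposes f)
b0 stroke at J1  (J1: last free bond brings effort in)
b1 stroke at TF1  (TF1 one-in-one-out from 0)
b3 stroke at J2  (C1: C, integral causality)
b2 stroke at J3  (J2: bond 3 brought effort, rest push out)
b5 stroke at I2  (0-jn J2 has e-setter on 3)
b4 stroke at I1  (J3: bond 2 brought effort, rest push out)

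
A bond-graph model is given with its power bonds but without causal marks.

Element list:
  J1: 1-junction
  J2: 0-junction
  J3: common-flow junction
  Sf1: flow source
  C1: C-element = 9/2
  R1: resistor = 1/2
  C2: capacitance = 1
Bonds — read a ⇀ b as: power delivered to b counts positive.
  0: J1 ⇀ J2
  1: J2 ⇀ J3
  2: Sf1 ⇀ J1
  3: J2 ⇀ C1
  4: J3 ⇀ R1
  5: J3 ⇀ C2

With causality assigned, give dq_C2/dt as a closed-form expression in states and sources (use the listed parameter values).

dq_C2/dt = 4*q_C1/9 - 2*q_C2

#2 |Sf1  (Sf1: flow source, stroke at near end)
#0 |J1  (common-f at J1 fixed by 2)
#3 |J2  (prefer integral on C1)
#1 |J3  (J2: bond 3 brought effort, rest push out)
#5 |J3  (C2 integral (e out))
#4 |R1  (only one flow-in slot at J3)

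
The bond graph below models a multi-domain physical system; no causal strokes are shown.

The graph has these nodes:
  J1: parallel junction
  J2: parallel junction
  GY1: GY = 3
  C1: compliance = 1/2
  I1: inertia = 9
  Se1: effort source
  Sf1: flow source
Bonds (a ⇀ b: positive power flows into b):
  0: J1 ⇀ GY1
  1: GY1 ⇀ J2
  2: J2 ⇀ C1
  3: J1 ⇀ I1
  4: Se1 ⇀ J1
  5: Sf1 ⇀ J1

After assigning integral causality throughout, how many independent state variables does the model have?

2  (C1, I1 all integral)

b4 |J1  (source Se1 imposes e)
b5 |Sf1  (Sf1 fixes flow; stroke at Sf1)
b0 |GY1  (J1: bond 4 brought effort, rest push out)
b3 |I1  (0-jn J1 has e-setter on 4)
b1 |GY1  (GY GY1: same side as bond 0)
b2 |J2  (J2: last free bond brings effort in)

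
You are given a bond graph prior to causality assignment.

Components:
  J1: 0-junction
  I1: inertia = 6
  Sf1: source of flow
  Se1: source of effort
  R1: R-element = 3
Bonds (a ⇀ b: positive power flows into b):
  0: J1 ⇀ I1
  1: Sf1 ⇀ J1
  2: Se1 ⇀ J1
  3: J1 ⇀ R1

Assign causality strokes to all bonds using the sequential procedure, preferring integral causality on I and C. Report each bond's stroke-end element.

#0 →I1
#1 →Sf1
#2 →J1
#3 →R1

#1 stroke→Sf1  (Sf1 (Sf) sets flow on bond)
#2 stroke→J1  (Se1 fixes effort; stroke away)
#0 stroke→I1  (common-e at J1 fixed by 2)
#3 stroke→R1  (J1: bond 2 brought effort, rest push out)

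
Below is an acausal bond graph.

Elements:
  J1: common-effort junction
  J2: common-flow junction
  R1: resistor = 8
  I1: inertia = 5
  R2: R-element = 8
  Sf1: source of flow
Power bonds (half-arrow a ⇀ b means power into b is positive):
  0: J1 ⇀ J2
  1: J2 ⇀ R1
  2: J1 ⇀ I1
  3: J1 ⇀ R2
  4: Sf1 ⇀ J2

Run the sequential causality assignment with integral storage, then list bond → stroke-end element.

#0 →J2
#1 →J2
#2 →I1
#3 →J1
#4 →Sf1

#4 stroke at Sf1  (source Sf1 imposes f)
#0 stroke at J2  (common-f at J2 fixed by 4)
#1 stroke at J2  (J2: bond 4 brought flow, rest push out)
#2 stroke at I1  (I1: I, integral causality)
#3 stroke at J1  (closing 0-jn rule on J1)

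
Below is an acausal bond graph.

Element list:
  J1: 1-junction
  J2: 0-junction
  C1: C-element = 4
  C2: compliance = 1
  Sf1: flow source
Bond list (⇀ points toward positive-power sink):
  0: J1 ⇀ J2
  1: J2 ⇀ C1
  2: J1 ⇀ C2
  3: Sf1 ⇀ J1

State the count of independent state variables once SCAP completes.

2  (C1, C2 all integral)

bond 3 |Sf1  (Sf1 (Sf) sets flow on bond)
bond 0 |J1  (J1: bond 3 brought flow, rest push out)
bond 2 |J1  (common-f at J1 fixed by 3)
bond 1 |J2  (J2 needs exactly one e-in)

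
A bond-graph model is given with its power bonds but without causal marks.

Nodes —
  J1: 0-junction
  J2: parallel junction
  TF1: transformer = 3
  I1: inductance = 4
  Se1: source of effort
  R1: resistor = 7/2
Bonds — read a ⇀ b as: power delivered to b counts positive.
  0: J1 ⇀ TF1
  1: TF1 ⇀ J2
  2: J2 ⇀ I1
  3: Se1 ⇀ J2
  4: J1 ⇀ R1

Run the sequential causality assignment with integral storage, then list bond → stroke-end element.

b0 stroke at J1
b1 stroke at TF1
b2 stroke at I1
b3 stroke at J2
b4 stroke at R1

b3 |J2  (source Se1 imposes e)
b1 |TF1  (0-jn J2 has e-setter on 3)
b2 |I1  (0-jn J2 has e-setter on 3)
b0 |J1  (TF TF1: opposite of bond 1)
b4 |R1  (common-e at J1 fixed by 0)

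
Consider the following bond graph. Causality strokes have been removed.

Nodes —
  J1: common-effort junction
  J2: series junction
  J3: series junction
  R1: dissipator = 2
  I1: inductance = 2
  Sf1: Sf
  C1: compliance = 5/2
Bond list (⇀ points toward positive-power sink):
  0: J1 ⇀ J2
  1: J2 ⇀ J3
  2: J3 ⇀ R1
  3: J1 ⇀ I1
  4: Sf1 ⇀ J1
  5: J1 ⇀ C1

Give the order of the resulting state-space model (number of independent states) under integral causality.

2  (C1, I1 all integral)

#4 stroke→Sf1  (source Sf1 imposes f)
#3 stroke→I1  (I1: I, integral causality)
#5 stroke→J1  (prefer integral on C1)
#0 stroke→J2  (common-e at J1 fixed by 5)
#1 stroke→J3  (closing 1-jn rule on J2)
#2 stroke→R1  (only one flow-in slot at J3)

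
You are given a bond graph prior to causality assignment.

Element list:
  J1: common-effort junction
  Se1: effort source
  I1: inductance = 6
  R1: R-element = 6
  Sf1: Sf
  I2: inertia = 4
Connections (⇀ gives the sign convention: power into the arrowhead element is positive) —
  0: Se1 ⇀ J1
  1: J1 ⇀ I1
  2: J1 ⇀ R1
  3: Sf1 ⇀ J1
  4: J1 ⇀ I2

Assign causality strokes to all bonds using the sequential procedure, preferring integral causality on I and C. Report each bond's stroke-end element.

bond 0 stroke at J1  (Se1 fixes effort; stroke away)
bond 3 stroke at Sf1  (Sf1 (Sf) sets flow on bond)
bond 1 stroke at I1  (J1: bond 0 brought effort, rest push out)
bond 2 stroke at R1  (0-jn J1 has e-setter on 0)
bond 4 stroke at I2  (J1 effort already set via bond 0)

β0 stroke at J1
β1 stroke at I1
β2 stroke at R1
β3 stroke at Sf1
β4 stroke at I2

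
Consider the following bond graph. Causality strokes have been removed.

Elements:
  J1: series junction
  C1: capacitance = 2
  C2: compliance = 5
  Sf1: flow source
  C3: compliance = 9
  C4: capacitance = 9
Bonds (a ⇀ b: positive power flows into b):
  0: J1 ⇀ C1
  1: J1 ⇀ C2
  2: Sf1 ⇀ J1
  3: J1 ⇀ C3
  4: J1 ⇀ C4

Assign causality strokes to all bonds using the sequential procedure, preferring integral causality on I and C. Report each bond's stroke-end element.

#0 stroke→J1
#1 stroke→J1
#2 stroke→Sf1
#3 stroke→J1
#4 stroke→J1

b2 stroke at Sf1  (Sf1 (Sf) sets flow on bond)
b0 stroke at J1  (J1 flow already set via bond 2)
b1 stroke at J1  (common-f at J1 fixed by 2)
b3 stroke at J1  (J1: bond 2 brought flow, rest push out)
b4 stroke at J1  (1-jn J1 has f-setter on 2)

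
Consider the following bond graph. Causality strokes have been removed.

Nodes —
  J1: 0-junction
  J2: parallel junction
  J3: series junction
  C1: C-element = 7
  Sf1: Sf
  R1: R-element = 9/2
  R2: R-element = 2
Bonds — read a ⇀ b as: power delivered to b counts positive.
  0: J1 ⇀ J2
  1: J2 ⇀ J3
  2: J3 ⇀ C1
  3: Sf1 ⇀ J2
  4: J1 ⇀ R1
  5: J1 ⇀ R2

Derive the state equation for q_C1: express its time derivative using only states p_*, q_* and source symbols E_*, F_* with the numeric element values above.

dq_C1/dt = F_Sf1 - 13*q_C1/126

b3 →Sf1  (Sf1 fixes flow; stroke at Sf1)
b2 →J3  (prefer integral on C1)
b1 →J2  (J3 needs exactly one f-in)
b0 →J1  (J2 effort already set via bond 1)
b4 →R1  (J1 effort already set via bond 0)
b5 →R2  (0-jn J1 has e-setter on 0)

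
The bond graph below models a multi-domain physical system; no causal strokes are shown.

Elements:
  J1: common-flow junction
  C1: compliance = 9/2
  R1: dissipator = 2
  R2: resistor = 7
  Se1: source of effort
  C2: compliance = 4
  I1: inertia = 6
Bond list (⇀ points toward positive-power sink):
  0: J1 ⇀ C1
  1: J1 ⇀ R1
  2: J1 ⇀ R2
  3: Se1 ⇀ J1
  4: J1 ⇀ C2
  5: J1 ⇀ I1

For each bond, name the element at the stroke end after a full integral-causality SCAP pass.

β3 stroke→J1  (Se1: effort source, stroke at far end)
β0 stroke→J1  (C1: C, integral causality)
β4 stroke→J1  (prefer integral on C2)
β5 stroke→I1  (prefer integral on I1)
β1 stroke→J1  (J1 flow already set via bond 5)
β2 stroke→J1  (J1: bond 5 brought flow, rest push out)

β0 stroke→J1
β1 stroke→J1
β2 stroke→J1
β3 stroke→J1
β4 stroke→J1
β5 stroke→I1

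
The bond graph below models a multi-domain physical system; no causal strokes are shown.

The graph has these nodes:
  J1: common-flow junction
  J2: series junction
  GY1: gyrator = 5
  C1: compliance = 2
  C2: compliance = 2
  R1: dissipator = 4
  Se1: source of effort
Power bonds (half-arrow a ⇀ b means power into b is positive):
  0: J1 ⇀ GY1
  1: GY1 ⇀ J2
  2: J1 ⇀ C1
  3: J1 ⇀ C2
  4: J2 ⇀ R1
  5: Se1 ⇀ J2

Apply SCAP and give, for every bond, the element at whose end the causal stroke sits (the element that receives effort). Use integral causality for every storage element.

b5 stroke at J2  (Se1 (Se) sets effort on bond)
b2 stroke at J1  (C1 integral (e out))
b3 stroke at J1  (C2 outputs effort q/C2)
b0 stroke at GY1  (J1: last free bond brings flow in)
b1 stroke at GY1  (GY1 both-in/both-out from 0)
b4 stroke at J2  (1-jn J2 has f-setter on 1)

#0 stroke→GY1
#1 stroke→GY1
#2 stroke→J1
#3 stroke→J1
#4 stroke→J2
#5 stroke→J2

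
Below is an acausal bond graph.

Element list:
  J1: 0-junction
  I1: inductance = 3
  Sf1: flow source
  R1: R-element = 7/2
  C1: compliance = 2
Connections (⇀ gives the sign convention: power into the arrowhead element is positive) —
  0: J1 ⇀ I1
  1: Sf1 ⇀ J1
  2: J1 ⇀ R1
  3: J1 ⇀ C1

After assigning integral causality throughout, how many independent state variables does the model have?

b1 stroke at Sf1  (source Sf1 imposes f)
b0 stroke at I1  (I1 outputs flow p/I1)
b3 stroke at J1  (C1: C, integral causality)
b2 stroke at R1  (J1 effort already set via bond 3)

2  (C1, I1 all integral)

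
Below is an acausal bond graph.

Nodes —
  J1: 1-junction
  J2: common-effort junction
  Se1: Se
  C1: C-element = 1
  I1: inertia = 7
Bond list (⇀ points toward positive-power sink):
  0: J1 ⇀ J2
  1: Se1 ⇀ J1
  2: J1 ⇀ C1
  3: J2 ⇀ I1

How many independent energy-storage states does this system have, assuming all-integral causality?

#1 stroke→J1  (Se1 fixes effort; stroke away)
#2 stroke→J1  (C1 outputs effort q/C1)
#0 stroke→J2  (closing 1-jn rule on J1)
#3 stroke→I1  (0-jn J2 has e-setter on 0)

2  (C1, I1 all integral)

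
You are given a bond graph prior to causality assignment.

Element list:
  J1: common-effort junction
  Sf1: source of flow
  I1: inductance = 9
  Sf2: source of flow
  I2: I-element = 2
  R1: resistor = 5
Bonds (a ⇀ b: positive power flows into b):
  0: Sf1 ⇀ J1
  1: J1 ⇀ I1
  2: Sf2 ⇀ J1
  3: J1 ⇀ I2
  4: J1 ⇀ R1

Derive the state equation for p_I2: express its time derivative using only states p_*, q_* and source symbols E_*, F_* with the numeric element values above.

dp_I2/dt = 5*F_Sf1 + 5*F_Sf2 - 5*p_I1/9 - 5*p_I2/2

b0 →Sf1  (Sf1 (Sf) sets flow on bond)
b2 →Sf2  (Sf2 (Sf) sets flow on bond)
b1 →I1  (I1: I, integral causality)
b3 →I2  (I2 outputs flow p/I2)
b4 →J1  (closing 0-jn rule on J1)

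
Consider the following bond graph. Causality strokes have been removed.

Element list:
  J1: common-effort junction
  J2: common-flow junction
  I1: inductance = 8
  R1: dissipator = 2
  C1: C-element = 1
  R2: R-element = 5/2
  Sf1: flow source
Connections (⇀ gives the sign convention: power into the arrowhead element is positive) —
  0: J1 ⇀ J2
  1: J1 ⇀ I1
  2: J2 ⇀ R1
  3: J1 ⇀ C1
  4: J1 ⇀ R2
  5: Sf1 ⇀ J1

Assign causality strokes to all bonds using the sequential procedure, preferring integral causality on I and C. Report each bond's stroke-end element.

bond 5 |Sf1  (source Sf1 imposes f)
bond 1 |I1  (prefer integral on I1)
bond 3 |J1  (C1 outputs effort q/C1)
bond 0 |J2  (0-jn J1 has e-setter on 3)
bond 4 |R2  (J1: bond 3 brought effort, rest push out)
bond 2 |R1  (J2: last free bond brings flow in)

b0 →J2
b1 →I1
b2 →R1
b3 →J1
b4 →R2
b5 →Sf1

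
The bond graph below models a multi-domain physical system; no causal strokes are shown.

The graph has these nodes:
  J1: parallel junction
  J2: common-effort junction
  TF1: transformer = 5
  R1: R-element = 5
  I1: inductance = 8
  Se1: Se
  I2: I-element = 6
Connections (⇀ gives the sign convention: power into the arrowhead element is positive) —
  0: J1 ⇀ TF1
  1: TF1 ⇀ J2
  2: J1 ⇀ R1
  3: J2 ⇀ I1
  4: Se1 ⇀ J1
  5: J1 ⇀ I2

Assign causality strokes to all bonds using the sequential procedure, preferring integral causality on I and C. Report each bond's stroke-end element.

bond 4 stroke at J1  (source Se1 imposes e)
bond 0 stroke at TF1  (0-jn J1 has e-setter on 4)
bond 2 stroke at R1  (J1: bond 4 brought effort, rest push out)
bond 5 stroke at I2  (J1 effort already set via bond 4)
bond 1 stroke at J2  (TF TF1: opposite of bond 0)
bond 3 stroke at I1  (J2: bond 1 brought effort, rest push out)

β0 stroke at TF1
β1 stroke at J2
β2 stroke at R1
β3 stroke at I1
β4 stroke at J1
β5 stroke at I2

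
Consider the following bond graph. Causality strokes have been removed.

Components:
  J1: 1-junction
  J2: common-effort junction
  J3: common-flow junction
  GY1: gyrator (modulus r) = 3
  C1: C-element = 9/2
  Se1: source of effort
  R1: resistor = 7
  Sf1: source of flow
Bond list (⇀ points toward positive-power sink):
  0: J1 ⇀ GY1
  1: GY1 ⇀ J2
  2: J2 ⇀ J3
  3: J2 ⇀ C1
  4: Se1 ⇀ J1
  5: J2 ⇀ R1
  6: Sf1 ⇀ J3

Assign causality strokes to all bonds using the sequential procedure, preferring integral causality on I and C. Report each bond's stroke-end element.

#0 stroke→GY1
#1 stroke→GY1
#2 stroke→J3
#3 stroke→J2
#4 stroke→J1
#5 stroke→R1
#6 stroke→Sf1

β4 stroke at J1  (Se1 (Se) sets effort on bond)
β6 stroke at Sf1  (source Sf1 imposes f)
β0 stroke at GY1  (only one flow-in slot at J1)
β2 stroke at J3  (J3 flow already set via bond 6)
β1 stroke at GY1  (GY1: gyrator matches bond 0)
β3 stroke at J2  (C1 outputs effort q/C1)
β5 stroke at R1  (common-e at J2 fixed by 3)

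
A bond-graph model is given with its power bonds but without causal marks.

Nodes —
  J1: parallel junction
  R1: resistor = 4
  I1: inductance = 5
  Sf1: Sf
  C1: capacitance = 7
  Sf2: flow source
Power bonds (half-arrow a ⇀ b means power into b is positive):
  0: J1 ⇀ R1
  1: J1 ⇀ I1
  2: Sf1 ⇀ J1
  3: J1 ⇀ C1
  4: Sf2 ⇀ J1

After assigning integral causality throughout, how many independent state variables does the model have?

2  (C1, I1 all integral)

β2 stroke at Sf1  (Sf1 fixes flow; stroke at Sf1)
β4 stroke at Sf2  (source Sf2 imposes f)
β1 stroke at I1  (I1 outputs flow p/I1)
β3 stroke at J1  (C1 outputs effort q/C1)
β0 stroke at R1  (common-e at J1 fixed by 3)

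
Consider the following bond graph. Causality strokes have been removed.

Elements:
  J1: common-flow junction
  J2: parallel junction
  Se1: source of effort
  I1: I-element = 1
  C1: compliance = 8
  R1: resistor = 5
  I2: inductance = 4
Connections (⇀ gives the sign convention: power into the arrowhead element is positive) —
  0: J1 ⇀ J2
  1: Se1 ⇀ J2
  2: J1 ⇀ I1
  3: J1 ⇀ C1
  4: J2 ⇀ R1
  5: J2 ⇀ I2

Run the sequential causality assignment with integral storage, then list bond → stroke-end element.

β0 stroke at J1
β1 stroke at J2
β2 stroke at I1
β3 stroke at J1
β4 stroke at R1
β5 stroke at I2

#1 stroke→J2  (Se1 (Se) sets effort on bond)
#0 stroke→J1  (J2: bond 1 brought effort, rest push out)
#4 stroke→R1  (J2 effort already set via bond 1)
#5 stroke→I2  (0-jn J2 has e-setter on 1)
#2 stroke→I1  (I1 outputs flow p/I1)
#3 stroke→J1  (1-jn J1 has f-setter on 2)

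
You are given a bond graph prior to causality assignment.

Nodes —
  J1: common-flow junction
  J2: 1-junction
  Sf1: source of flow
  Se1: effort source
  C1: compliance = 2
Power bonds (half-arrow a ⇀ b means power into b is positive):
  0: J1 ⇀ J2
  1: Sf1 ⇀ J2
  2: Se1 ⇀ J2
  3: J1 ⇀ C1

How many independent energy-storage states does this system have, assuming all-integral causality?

1  (C1 all integral)

#1 stroke→Sf1  (Sf1: flow source, stroke at near end)
#2 stroke→J2  (Se1 fixes effort; stroke away)
#0 stroke→J2  (common-f at J2 fixed by 1)
#3 stroke→J1  (1-jn J1 has f-setter on 0)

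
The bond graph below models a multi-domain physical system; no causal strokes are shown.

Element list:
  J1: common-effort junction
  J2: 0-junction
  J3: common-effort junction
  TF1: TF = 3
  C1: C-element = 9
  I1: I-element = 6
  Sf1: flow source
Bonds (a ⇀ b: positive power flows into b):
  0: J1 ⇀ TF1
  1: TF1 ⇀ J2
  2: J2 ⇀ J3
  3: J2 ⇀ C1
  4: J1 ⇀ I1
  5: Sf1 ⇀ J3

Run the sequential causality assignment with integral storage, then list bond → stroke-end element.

#5 stroke→Sf1  (Sf1: flow source, stroke at near end)
#2 stroke→J3  (J3: last free bond brings effort in)
#3 stroke→J2  (C1 integral (e out))
#1 stroke→TF1  (J2 effort already set via bond 3)
#0 stroke→J1  (through TF1, causality passes straight; one stroke at TF1)
#4 stroke→I1  (J1: bond 0 brought effort, rest push out)

b0 →J1
b1 →TF1
b2 →J3
b3 →J2
b4 →I1
b5 →Sf1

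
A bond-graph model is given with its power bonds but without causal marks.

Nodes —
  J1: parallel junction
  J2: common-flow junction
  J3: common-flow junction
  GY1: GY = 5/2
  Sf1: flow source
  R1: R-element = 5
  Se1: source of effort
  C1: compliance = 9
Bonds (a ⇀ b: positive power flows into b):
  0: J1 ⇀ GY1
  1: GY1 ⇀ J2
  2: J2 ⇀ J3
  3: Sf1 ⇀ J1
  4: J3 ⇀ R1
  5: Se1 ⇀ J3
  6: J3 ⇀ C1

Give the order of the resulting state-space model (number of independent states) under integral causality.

b3 →Sf1  (Sf1 (Sf) sets flow on bond)
b5 →J3  (source Se1 imposes e)
b0 →J1  (J1: last free bond brings effort in)
b1 →J2  (GY1: gyrator matches bond 0)
b2 →J3  (J2: last free bond brings flow in)
b6 →J3  (prefer integral on C1)
b4 →R1  (J3: last free bond brings flow in)

1  (C1 all integral)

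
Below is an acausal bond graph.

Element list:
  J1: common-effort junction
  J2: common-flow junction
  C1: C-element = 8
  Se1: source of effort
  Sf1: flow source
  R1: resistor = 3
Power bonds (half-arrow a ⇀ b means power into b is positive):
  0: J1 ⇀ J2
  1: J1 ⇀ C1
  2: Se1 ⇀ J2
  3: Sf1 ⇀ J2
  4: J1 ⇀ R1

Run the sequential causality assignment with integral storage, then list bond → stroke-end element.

bond 2 →J2  (Se1 fixes effort; stroke away)
bond 3 →Sf1  (source Sf1 imposes f)
bond 0 →J2  (J2: bond 3 brought flow, rest push out)
bond 1 →J1  (C1 integral (e out))
bond 4 →R1  (0-jn J1 has e-setter on 1)

β0 →J2
β1 →J1
β2 →J2
β3 →Sf1
β4 →R1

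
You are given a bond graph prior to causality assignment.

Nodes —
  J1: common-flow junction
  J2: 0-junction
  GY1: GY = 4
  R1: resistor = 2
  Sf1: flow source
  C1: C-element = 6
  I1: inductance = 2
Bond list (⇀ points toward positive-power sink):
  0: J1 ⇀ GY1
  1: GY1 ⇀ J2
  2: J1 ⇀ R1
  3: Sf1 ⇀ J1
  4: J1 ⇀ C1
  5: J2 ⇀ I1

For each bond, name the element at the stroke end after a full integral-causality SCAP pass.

β3 |Sf1  (source Sf1 imposes f)
β0 |J1  (J1 flow already set via bond 3)
β2 |J1  (1-jn J1 has f-setter on 3)
β4 |J1  (J1 flow already set via bond 3)
β1 |J2  (GY1 both-in/both-out from 0)
β5 |I1  (J2 effort already set via bond 1)

#0 |J1
#1 |J2
#2 |J1
#3 |Sf1
#4 |J1
#5 |I1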